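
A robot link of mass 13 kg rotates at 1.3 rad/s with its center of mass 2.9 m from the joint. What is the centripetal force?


F = m * omega^2 * r
= 13 * 1.3^2 * 2.9
= 13 * 1.69 * 2.9
= 63.713 N


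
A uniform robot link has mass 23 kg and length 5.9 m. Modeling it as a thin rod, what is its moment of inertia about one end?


I = (1/3) * m * L^2
= (1/3) * 23 * 5.9^2
= 0.333333 * 23 * 34.81
= 266.8767 kg*m^2


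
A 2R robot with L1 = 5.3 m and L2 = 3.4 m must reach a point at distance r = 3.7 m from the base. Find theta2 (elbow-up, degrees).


cos(theta2) = (r^2 - L1^2 - L2^2) / (2*L1*L2)
cos(theta2) = (13.69 - 28.09 - 11.56) / 36.04
cos(theta2) = -0.720311
theta2 = 136.0801 degrees


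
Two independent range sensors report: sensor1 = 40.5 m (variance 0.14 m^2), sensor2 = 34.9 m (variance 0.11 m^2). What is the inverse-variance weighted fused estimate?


w1 = (1/var1) / (1/var1 + 1/var2)
   = 7.1429 / (7.1429 + 9.0909) = 0.44
w2 = 1 - w1 = 0.56
fused = w1*s1 + w2*s2 = 17.82 + 19.544
= 37.364 m


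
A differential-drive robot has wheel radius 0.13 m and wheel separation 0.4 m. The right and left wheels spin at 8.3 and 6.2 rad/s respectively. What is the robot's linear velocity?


vR = r*wR = 0.13*8.3 = 1.079 m/s
vL = r*wL = 0.13*6.2 = 0.806 m/s
v = (vR+vL)/2 = 0.9425 m/s
omega = (vR-vL)/L = 0.6825 rad/s
linear velocity = 0.9425 m/s


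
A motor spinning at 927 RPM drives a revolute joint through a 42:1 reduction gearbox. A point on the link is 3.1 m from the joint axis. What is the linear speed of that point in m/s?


omega_motor = 927 * 2*pi/60 = 97.0752 rad/s
omega_joint = omega_motor / 42 = 2.3113 rad/s
v = omega_joint * r = 2.3113 * 3.1
= 7.1651 m/s


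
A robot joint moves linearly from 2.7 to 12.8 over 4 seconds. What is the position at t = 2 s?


s = t/T = 2/4 = 0.5
p(t) = p0 + (pf-p0)*s
= 2.7 + (12.8 - 2.7) * 0.5
= 7.75


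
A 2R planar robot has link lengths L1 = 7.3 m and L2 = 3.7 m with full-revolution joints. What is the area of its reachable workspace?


r_max = L1 + L2 = 11.0 m
r_min = |L1 - L2| = 3.6 m
Area = pi*(r_max^2 - r_min^2)
= pi*(121.0 - 12.96)
= pi * 108.04
= 339.4177 m^2


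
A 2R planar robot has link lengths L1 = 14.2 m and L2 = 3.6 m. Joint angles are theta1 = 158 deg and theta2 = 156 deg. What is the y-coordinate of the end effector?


Convert angles to radians: theta1 = 2.7576, theta2 = 2.7227
y = L1*sin(theta1) + L2*sin(theta1+theta2)
y = 5.3194 + -2.5896
y = 2.7298


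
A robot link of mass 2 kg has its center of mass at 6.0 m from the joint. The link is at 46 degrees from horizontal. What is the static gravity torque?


tau = m*g*L*cos(angle)
= 2 * 9.81 * 6.0 * cos(46 deg)
= 2 * 9.81 * 6.0 * 0.6947
= 81.7752 Nm


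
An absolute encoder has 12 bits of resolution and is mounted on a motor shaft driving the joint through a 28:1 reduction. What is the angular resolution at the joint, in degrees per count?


counts = 2^12 = 4096
effective counts at joint = 4096 * 28 = 114688
resolution = 360 / 114688
= 0.0031 deg/count


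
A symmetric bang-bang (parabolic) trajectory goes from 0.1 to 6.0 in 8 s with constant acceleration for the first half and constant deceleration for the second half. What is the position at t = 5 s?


Symmetric rest-to-rest: each phase covers (pf-p0)/2 in time T/2. 0.5*a*(T/2)^2 = (pf-p0)/2 => a = 4*(pf-p0)/T^2
a = 4*(6.0-0.1)/8^2 = 0.3688
t = 5 is in the deceleration phase (t > T/2).
p = pf - 0.5*a*(T-t)^2 = 6.0 - 0.5*0.3688*3^2
= 4.3406


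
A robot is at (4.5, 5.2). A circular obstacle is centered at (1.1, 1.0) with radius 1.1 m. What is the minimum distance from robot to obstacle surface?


center_dist = sqrt((4.5-1.1)^2 + (5.2-1.0)^2)
= sqrt(11.56 + 17.64)
= 5.4037
min_dist = center_dist - radius = 5.4037 - 1.1 = 4.3037 m


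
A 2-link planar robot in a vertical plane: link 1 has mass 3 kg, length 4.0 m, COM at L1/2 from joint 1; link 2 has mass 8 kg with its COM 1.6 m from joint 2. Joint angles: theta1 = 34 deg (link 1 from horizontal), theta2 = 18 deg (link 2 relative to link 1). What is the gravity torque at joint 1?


Horizontal distance from joint 1 to link-1 COM:
  x_c1 = (L1/2)*cos(t1) = 2.0 * 0.829 = 1.6581 m
Horizontal distance from joint 1 to link-2 COM:
  x_c2 = L1*cos(t1) + Lc2*cos(t1+t2)
       = 4.0*0.829 + 1.6*0.6157 = 4.3012 m
tau1 = m1*g*x_c1 + m2*g*x_c2
     = 3*9.81*1.6581 + 8*9.81*4.3012
     = 48.7972 + 337.5589
     = 386.356 Nm


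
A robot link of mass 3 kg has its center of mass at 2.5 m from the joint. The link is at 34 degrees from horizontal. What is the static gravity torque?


tau = m*g*L*cos(angle)
= 3 * 9.81 * 2.5 * cos(34 deg)
= 3 * 9.81 * 2.5 * 0.829
= 60.9964 Nm


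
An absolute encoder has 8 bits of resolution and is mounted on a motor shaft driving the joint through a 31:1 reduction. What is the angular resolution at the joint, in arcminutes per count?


counts = 2^8 = 256
effective counts at joint = 256 * 31 = 7936
resolution = 360*60 / 7936
= 2.7218 arcmin/count


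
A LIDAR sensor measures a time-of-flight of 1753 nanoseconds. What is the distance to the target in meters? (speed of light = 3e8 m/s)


tof = 1753 ns = 1.753e-06 s
dist = c * tof / 2
= 3e8 * 1.753e-06 / 2
= 262.95 m


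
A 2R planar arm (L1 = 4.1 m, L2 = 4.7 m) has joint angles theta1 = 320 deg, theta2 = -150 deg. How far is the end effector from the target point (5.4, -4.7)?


End effector via forward kinematics:
x = L1*cos(t1) + L2*cos(t1+t2) = -1.4878
y = L1*sin(t1) + L2*sin(t1+t2) = -1.8193
Distance to target:
d = sqrt((5.4 - -1.4878)^2 + (-4.7 - -1.8193)^2)
= sqrt(47.442 + 8.2985)
= 7.466 m


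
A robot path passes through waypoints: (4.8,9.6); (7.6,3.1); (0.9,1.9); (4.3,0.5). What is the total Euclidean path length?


Segment lengths:
  seg1 = sqrt((2.8)^2 + (-6.5)^2) = 7.0774
  seg2 = sqrt((-6.7)^2 + (-1.2)^2) = 6.8066
  seg3 = sqrt((3.4)^2 + (-1.4)^2) = 3.677
Total = 17.561


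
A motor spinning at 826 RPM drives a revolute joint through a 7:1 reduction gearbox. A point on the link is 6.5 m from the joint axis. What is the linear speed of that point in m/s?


omega_motor = 826 * 2*pi/60 = 86.4985 rad/s
omega_joint = omega_motor / 7 = 12.3569 rad/s
v = omega_joint * r = 12.3569 * 6.5
= 80.3201 m/s


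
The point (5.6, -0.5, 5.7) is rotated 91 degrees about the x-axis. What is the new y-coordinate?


Rotation about x-axis: y' = y*cos(theta) - z*sin(theta)
= -0.5 * -0.0175 - 5.7 * 0.9998
= -5.6904


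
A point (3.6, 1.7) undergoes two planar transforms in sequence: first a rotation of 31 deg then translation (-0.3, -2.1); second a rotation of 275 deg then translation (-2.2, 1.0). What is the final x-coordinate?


After transform 1:
x1 = cos(31)*3.6 - sin(31)*1.7 + -0.3 = 1.9102
y1 = sin(31)*3.6 + cos(31)*1.7 + -2.1 = 1.2113
After transform 2:
x2 = cos(275)*1.9102 - sin(275)*1.2113 + -2.2
= -0.8268


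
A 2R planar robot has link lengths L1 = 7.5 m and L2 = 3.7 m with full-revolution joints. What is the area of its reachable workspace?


r_max = L1 + L2 = 11.2 m
r_min = |L1 - L2| = 3.8 m
Area = pi*(r_max^2 - r_min^2)
= pi*(125.44 - 14.44)
= pi * 111.0
= 348.7168 m^2


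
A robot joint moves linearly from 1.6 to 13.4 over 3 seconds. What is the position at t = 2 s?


s = t/T = 2/3 = 0.6667
p(t) = p0 + (pf-p0)*s
= 1.6 + (13.4 - 1.6) * 0.6667
= 9.4667


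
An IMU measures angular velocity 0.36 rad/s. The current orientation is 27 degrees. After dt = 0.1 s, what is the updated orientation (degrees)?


delta_theta = w * dt = 0.36 * 0.1 = 0.036 rad
= 2.0626 deg
theta_new = 27 + 2.0626 = 29.0626 deg


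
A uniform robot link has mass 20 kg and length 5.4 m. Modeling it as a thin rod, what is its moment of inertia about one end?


I = (1/3) * m * L^2
= (1/3) * 20 * 5.4^2
= 0.333333 * 20 * 29.16
= 194.4 kg*m^2


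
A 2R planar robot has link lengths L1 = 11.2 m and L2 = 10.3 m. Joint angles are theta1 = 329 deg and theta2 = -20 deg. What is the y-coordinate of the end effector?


Convert angles to radians: theta1 = 5.7421, theta2 = -0.3491
y = L1*sin(theta1) + L2*sin(theta1+theta2)
y = -5.7684 + -8.0046
y = -13.773


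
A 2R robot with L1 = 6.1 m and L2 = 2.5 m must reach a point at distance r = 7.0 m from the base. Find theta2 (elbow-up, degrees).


cos(theta2) = (r^2 - L1^2 - L2^2) / (2*L1*L2)
cos(theta2) = (49.0 - 37.21 - 6.25) / 30.5
cos(theta2) = 0.181639
theta2 = 79.5347 degrees


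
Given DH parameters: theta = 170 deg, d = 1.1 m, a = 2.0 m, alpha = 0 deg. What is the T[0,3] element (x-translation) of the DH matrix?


T[0,3] = a * cos(theta)
= 2.0 * cos(170 deg)
= 2.0 * -0.9848
= -1.9696


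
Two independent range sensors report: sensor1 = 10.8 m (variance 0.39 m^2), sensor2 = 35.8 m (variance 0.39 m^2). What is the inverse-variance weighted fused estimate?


w1 = (1/var1) / (1/var1 + 1/var2)
   = 2.5641 / (2.5641 + 2.5641) = 0.5
w2 = 1 - w1 = 0.5
fused = w1*s1 + w2*s2 = 5.4 + 17.9
= 23.3 m


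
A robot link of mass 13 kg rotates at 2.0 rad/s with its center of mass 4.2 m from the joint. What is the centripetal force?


F = m * omega^2 * r
= 13 * 2.0^2 * 4.2
= 13 * 4.0 * 4.2
= 218.4 N


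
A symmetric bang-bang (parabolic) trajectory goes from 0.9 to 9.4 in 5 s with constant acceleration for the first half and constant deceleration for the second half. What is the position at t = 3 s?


Symmetric rest-to-rest: each phase covers (pf-p0)/2 in time T/2. 0.5*a*(T/2)^2 = (pf-p0)/2 => a = 4*(pf-p0)/T^2
a = 4*(9.4-0.9)/5^2 = 1.36
t = 3 is in the deceleration phase (t > T/2).
p = pf - 0.5*a*(T-t)^2 = 9.4 - 0.5*1.36*2^2
= 6.68


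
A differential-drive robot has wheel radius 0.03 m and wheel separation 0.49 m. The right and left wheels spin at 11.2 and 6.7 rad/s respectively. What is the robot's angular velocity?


vR = r*wR = 0.03*11.2 = 0.336 m/s
vL = r*wL = 0.03*6.7 = 0.201 m/s
v = (vR+vL)/2 = 0.2685 m/s
omega = (vR-vL)/L = 0.2755 rad/s
angular velocity = 0.2755 rad/s


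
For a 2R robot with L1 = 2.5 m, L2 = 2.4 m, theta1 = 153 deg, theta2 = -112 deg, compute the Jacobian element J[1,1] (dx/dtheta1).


J[1,1] = -L1*sin(t1) - L2*sin(t1+t2)
= -2.5*sin(153) - 2.4*sin(41)
= -2.7095


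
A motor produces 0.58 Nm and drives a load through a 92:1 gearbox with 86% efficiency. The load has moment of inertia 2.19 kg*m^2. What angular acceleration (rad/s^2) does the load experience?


tau_out = tau_motor * N * eta
= 0.58 * 92 * 0.86 = 45.8896 Nm
alpha = tau_out / I = 45.8896 / 2.19
= 20.9542 rad/s^2


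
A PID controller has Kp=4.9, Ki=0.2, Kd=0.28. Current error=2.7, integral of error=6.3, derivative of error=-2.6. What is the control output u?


u = Kp*e + Ki*int(e) + Kd*de/dt
= 4.9*2.7 + 0.2*6.3 + 0.28*(-2.6)
= 13.23 + 1.26 + -0.728
= 13.762


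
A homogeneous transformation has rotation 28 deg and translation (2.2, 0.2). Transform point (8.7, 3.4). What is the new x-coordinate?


x' = cos(theta)*px - sin(theta)*py + tx
= 0.8829*8.7 - 0.4695*3.4 + 2.2
= 8.2854


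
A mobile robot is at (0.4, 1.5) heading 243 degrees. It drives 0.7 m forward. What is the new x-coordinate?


x_new = x0 + d*cos(theta)
= 0.4 + 0.7*cos(243)
= 0.4 + -0.3178
= 0.0822


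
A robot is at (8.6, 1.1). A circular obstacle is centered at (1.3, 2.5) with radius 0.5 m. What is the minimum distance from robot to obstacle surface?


center_dist = sqrt((8.6-1.3)^2 + (1.1-2.5)^2)
= sqrt(53.29 + 1.96)
= 7.433
min_dist = center_dist - radius = 7.433 - 0.5 = 6.933 m


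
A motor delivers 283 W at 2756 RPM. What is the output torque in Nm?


omega = 2756 * 2*pi/60 = 288.6076 rad/s
tau = P / omega = 283 / 288.6076
= 0.9806 Nm


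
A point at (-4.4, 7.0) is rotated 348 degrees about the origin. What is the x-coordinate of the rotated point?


x' = x*cos(theta) - y*sin(theta)
cos(348 deg) = 0.9781, sin(348 deg) = -0.2079
x' = -4.4 * 0.9781 - 7.0 * -0.2079
= -4.3038 - -1.4554
= -2.8485


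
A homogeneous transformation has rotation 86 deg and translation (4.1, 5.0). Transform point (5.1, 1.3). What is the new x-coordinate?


x' = cos(theta)*px - sin(theta)*py + tx
= 0.0698*5.1 - 0.9976*1.3 + 4.1
= 3.1589


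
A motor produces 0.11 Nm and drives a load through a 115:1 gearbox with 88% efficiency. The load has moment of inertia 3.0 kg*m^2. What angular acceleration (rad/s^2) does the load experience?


tau_out = tau_motor * N * eta
= 0.11 * 115 * 0.88 = 11.132 Nm
alpha = tau_out / I = 11.132 / 3.0
= 3.7107 rad/s^2


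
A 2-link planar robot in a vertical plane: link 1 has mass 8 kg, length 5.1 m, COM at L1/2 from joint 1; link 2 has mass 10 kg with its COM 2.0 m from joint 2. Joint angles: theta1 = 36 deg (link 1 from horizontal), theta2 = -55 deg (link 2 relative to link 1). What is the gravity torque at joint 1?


Horizontal distance from joint 1 to link-1 COM:
  x_c1 = (L1/2)*cos(t1) = 2.55 * 0.809 = 2.063 m
Horizontal distance from joint 1 to link-2 COM:
  x_c2 = L1*cos(t1) + Lc2*cos(t1+t2)
       = 5.1*0.809 + 2.0*0.9455 = 6.017 m
tau1 = m1*g*x_c1 + m2*g*x_c2
     = 8*9.81*2.063 + 10*9.81*6.017
     = 161.9037 + 590.27
     = 752.1738 Nm


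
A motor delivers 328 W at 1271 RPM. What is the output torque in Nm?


omega = 1271 * 2*pi/60 = 133.0988 rad/s
tau = P / omega = 328 / 133.0988
= 2.4643 Nm


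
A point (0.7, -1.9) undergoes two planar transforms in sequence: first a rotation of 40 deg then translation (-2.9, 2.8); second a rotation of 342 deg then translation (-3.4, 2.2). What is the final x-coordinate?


After transform 1:
x1 = cos(40)*0.7 - sin(40)*-1.9 + -2.9 = -1.1425
y1 = sin(40)*0.7 + cos(40)*-1.9 + 2.8 = 1.7945
After transform 2:
x2 = cos(342)*-1.1425 - sin(342)*1.7945 + -3.4
= -3.932


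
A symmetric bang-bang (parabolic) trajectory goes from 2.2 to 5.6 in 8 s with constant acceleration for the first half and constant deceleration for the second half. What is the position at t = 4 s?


Symmetric rest-to-rest: each phase covers (pf-p0)/2 in time T/2. 0.5*a*(T/2)^2 = (pf-p0)/2 => a = 4*(pf-p0)/T^2
a = 4*(5.6-2.2)/8^2 = 0.2125
t = 4 is in the acceleration phase (t <= T/2).
p = p0 + 0.5*a*t^2 = 2.2 + 0.5*0.2125*4^2
= 3.9


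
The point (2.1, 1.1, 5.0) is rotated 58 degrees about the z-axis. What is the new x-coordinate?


Rotation about z-axis: x' = x*cos(theta) - y*sin(theta)
= 2.1 * 0.5299 - 1.1 * 0.848
= 0.18


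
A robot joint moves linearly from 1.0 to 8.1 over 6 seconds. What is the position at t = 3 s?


s = t/T = 3/6 = 0.5
p(t) = p0 + (pf-p0)*s
= 1.0 + (8.1 - 1.0) * 0.5
= 4.55


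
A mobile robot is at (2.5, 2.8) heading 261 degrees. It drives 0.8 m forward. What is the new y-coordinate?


y_new = y0 + d*sin(theta)
= 2.8 + 0.8*sin(261)
= 2.8 + -0.7902
= 2.0098


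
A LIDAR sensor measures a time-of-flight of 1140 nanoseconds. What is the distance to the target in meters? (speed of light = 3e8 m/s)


tof = 1140 ns = 1.14e-06 s
dist = c * tof / 2
= 3e8 * 1.14e-06 / 2
= 171.0 m


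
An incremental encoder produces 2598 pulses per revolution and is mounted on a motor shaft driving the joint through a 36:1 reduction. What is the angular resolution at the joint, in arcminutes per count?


counts per rev = 2598
effective counts at joint = 2598 * 36 = 93528
resolution = 360*60 / 93528
= 0.2309 arcmin/count


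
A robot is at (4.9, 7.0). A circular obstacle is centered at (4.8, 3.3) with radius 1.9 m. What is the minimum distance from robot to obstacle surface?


center_dist = sqrt((4.9-4.8)^2 + (7.0-3.3)^2)
= sqrt(0.01 + 13.69)
= 3.7014
min_dist = center_dist - radius = 3.7014 - 1.9 = 1.8014 m


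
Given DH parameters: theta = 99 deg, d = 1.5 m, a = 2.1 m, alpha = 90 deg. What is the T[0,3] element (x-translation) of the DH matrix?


T[0,3] = a * cos(theta)
= 2.1 * cos(99 deg)
= 2.1 * -0.1564
= -0.3285


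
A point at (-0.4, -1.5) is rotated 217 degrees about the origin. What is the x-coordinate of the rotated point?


x' = x*cos(theta) - y*sin(theta)
cos(217 deg) = -0.7986, sin(217 deg) = -0.6018
x' = -0.4 * -0.7986 - -1.5 * -0.6018
= 0.3195 - 0.9027
= -0.5833


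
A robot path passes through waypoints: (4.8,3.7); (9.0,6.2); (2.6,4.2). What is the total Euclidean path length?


Segment lengths:
  seg1 = sqrt((4.2)^2 + (2.5)^2) = 4.8877
  seg2 = sqrt((-6.4)^2 + (-2.0)^2) = 6.7052
Total = 11.593


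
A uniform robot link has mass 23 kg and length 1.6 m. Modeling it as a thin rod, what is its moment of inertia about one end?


I = (1/3) * m * L^2
= (1/3) * 23 * 1.6^2
= 0.333333 * 23 * 2.56
= 19.6267 kg*m^2


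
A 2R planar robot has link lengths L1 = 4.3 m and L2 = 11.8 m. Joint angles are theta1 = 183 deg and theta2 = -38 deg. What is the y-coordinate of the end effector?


Convert angles to radians: theta1 = 3.194, theta2 = -0.6632
y = L1*sin(theta1) + L2*sin(theta1+theta2)
y = -0.225 + 6.7682
y = 6.5432


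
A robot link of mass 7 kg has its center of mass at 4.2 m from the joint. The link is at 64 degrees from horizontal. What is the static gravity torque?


tau = m*g*L*cos(angle)
= 7 * 9.81 * 4.2 * cos(64 deg)
= 7 * 9.81 * 4.2 * 0.4384
= 126.4324 Nm


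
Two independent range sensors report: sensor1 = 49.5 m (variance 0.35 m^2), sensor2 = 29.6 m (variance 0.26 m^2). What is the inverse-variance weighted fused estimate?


w1 = (1/var1) / (1/var1 + 1/var2)
   = 2.8571 / (2.8571 + 3.8462) = 0.4262
w2 = 1 - w1 = 0.5738
fused = w1*s1 + w2*s2 = 21.0984 + 16.9836
= 38.082 m


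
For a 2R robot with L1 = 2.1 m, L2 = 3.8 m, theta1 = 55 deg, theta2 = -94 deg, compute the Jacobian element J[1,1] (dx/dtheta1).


J[1,1] = -L1*sin(t1) - L2*sin(t1+t2)
= -2.1*sin(55) - 3.8*sin(-39)
= 0.6712


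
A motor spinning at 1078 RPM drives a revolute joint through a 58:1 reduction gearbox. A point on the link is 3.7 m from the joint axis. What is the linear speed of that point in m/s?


omega_motor = 1078 * 2*pi/60 = 112.8879 rad/s
omega_joint = omega_motor / 58 = 1.9463 rad/s
v = omega_joint * r = 1.9463 * 3.7
= 7.2015 m/s


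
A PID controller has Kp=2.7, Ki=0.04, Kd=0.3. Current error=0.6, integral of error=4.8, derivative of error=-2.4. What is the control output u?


u = Kp*e + Ki*int(e) + Kd*de/dt
= 2.7*0.6 + 0.04*4.8 + 0.3*(-2.4)
= 1.62 + 0.192 + -0.72
= 1.092


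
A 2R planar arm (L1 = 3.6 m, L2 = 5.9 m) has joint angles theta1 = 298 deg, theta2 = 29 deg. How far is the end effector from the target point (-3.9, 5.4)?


End effector via forward kinematics:
x = L1*cos(t1) + L2*cos(t1+t2) = 6.6383
y = L1*sin(t1) + L2*sin(t1+t2) = -6.392
Distance to target:
d = sqrt((-3.9 - 6.6383)^2 + (5.4 - -6.392)^2)
= sqrt(111.0548 + 139.0508)
= 15.8147 m


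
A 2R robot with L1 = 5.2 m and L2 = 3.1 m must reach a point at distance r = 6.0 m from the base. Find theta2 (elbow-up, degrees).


cos(theta2) = (r^2 - L1^2 - L2^2) / (2*L1*L2)
cos(theta2) = (36.0 - 27.04 - 9.61) / 32.24
cos(theta2) = -0.020161
theta2 = 91.1552 degrees


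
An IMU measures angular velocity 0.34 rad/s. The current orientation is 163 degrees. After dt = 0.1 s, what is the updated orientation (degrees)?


delta_theta = w * dt = 0.34 * 0.1 = 0.034 rad
= 1.9481 deg
theta_new = 163 + 1.9481 = 164.9481 deg


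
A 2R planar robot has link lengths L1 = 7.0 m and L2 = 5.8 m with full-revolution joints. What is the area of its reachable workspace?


r_max = L1 + L2 = 12.8 m
r_min = |L1 - L2| = 1.2 m
Area = pi*(r_max^2 - r_min^2)
= pi*(163.84 - 1.44)
= pi * 162.4
= 510.1946 m^2


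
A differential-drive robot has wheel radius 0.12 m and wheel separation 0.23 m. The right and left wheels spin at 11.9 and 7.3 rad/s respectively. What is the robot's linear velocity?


vR = r*wR = 0.12*11.9 = 1.428 m/s
vL = r*wL = 0.12*7.3 = 0.876 m/s
v = (vR+vL)/2 = 1.152 m/s
omega = (vR-vL)/L = 2.4 rad/s
linear velocity = 1.152 m/s


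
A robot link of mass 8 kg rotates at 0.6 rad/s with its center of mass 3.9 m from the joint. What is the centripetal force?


F = m * omega^2 * r
= 8 * 0.6^2 * 3.9
= 8 * 0.36 * 3.9
= 11.232 N


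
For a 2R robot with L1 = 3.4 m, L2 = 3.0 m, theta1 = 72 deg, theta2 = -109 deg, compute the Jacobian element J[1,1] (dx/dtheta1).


J[1,1] = -L1*sin(t1) - L2*sin(t1+t2)
= -3.4*sin(72) - 3.0*sin(-37)
= -1.4281


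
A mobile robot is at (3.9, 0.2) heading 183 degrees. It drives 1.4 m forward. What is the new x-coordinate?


x_new = x0 + d*cos(theta)
= 3.9 + 1.4*cos(183)
= 3.9 + -1.3981
= 2.5019


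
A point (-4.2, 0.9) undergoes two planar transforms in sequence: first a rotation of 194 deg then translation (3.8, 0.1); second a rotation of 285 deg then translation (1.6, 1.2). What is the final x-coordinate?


After transform 1:
x1 = cos(194)*-4.2 - sin(194)*0.9 + 3.8 = 8.093
y1 = sin(194)*-4.2 + cos(194)*0.9 + 0.1 = 0.2428
After transform 2:
x2 = cos(285)*8.093 - sin(285)*0.2428 + 1.6
= 3.9291


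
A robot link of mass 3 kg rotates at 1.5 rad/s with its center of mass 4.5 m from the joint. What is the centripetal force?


F = m * omega^2 * r
= 3 * 1.5^2 * 4.5
= 3 * 2.25 * 4.5
= 30.375 N


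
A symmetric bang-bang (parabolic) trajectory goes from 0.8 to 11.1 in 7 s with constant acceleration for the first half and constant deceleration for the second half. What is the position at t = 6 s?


Symmetric rest-to-rest: each phase covers (pf-p0)/2 in time T/2. 0.5*a*(T/2)^2 = (pf-p0)/2 => a = 4*(pf-p0)/T^2
a = 4*(11.1-0.8)/7^2 = 0.8408
t = 6 is in the deceleration phase (t > T/2).
p = pf - 0.5*a*(T-t)^2 = 11.1 - 0.5*0.8408*1^2
= 10.6796


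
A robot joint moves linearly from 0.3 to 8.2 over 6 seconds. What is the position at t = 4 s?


s = t/T = 4/6 = 0.6667
p(t) = p0 + (pf-p0)*s
= 0.3 + (8.2 - 0.3) * 0.6667
= 5.5667


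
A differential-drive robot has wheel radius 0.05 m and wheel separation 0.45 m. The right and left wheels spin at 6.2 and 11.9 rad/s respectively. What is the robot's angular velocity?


vR = r*wR = 0.05*6.2 = 0.31 m/s
vL = r*wL = 0.05*11.9 = 0.595 m/s
v = (vR+vL)/2 = 0.4525 m/s
omega = (vR-vL)/L = -0.6333 rad/s
angular velocity = -0.6333 rad/s


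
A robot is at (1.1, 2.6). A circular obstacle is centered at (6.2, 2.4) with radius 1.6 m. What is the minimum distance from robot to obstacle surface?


center_dist = sqrt((1.1-6.2)^2 + (2.6-2.4)^2)
= sqrt(26.01 + 0.04)
= 5.1039
min_dist = center_dist - radius = 5.1039 - 1.6 = 3.5039 m


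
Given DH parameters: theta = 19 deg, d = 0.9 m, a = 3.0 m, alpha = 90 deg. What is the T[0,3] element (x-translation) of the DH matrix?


T[0,3] = a * cos(theta)
= 3.0 * cos(19 deg)
= 3.0 * 0.9455
= 2.8366


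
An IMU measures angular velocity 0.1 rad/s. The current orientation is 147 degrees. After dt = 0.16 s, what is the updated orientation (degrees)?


delta_theta = w * dt = 0.1 * 0.16 = 0.016 rad
= 0.9167 deg
theta_new = 147 + 0.9167 = 147.9167 deg


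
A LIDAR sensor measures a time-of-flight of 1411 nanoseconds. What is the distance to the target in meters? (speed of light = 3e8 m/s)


tof = 1411 ns = 1.411e-06 s
dist = c * tof / 2
= 3e8 * 1.411e-06 / 2
= 211.65 m


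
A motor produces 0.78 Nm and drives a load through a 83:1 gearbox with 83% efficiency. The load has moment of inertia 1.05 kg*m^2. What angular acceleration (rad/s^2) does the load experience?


tau_out = tau_motor * N * eta
= 0.78 * 83 * 0.83 = 53.7342 Nm
alpha = tau_out / I = 53.7342 / 1.05
= 51.1754 rad/s^2


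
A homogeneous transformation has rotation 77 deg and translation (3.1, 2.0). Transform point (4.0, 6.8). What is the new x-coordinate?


x' = cos(theta)*px - sin(theta)*py + tx
= 0.225*4.0 - 0.9744*6.8 + 3.1
= -2.6259


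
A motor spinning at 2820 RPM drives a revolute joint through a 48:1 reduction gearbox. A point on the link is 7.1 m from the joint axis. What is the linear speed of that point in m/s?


omega_motor = 2820 * 2*pi/60 = 295.3097 rad/s
omega_joint = omega_motor / 48 = 6.1523 rad/s
v = omega_joint * r = 6.1523 * 7.1
= 43.6812 m/s


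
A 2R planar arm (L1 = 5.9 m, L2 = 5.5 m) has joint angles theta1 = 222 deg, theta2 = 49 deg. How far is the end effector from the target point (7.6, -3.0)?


End effector via forward kinematics:
x = L1*cos(t1) + L2*cos(t1+t2) = -4.2886
y = L1*sin(t1) + L2*sin(t1+t2) = -9.447
Distance to target:
d = sqrt((7.6 - -4.2886)^2 + (-3.0 - -9.447)^2)
= sqrt(141.338 + 41.5642)
= 13.5241 m


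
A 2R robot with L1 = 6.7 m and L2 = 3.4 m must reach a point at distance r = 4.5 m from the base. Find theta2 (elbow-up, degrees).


cos(theta2) = (r^2 - L1^2 - L2^2) / (2*L1*L2)
cos(theta2) = (20.25 - 44.89 - 11.56) / 45.56
cos(theta2) = -0.794557
theta2 = 142.6134 degrees


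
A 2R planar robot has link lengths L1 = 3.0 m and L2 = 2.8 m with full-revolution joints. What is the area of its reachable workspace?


r_max = L1 + L2 = 5.8 m
r_min = |L1 - L2| = 0.2 m
Area = pi*(r_max^2 - r_min^2)
= pi*(33.64 - 0.04)
= pi * 33.6
= 105.5575 m^2


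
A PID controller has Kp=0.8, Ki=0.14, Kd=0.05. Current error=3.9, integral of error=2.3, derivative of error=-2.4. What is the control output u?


u = Kp*e + Ki*int(e) + Kd*de/dt
= 0.8*3.9 + 0.14*2.3 + 0.05*(-2.4)
= 3.12 + 0.322 + -0.12
= 3.322


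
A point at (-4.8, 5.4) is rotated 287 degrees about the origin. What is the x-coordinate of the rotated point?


x' = x*cos(theta) - y*sin(theta)
cos(287 deg) = 0.2924, sin(287 deg) = -0.9563
x' = -4.8 * 0.2924 - 5.4 * -0.9563
= -1.4034 - -5.164
= 3.7607


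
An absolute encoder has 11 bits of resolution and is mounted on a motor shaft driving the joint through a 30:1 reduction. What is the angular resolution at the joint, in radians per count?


counts = 2^11 = 2048
effective counts at joint = 2048 * 30 = 61440
resolution = 2*pi / 61440
= 1.0227e-04 rad/count


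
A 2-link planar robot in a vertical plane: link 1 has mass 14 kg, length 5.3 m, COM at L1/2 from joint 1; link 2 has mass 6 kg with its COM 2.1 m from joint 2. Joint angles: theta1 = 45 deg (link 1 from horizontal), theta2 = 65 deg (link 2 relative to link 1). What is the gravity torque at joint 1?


Horizontal distance from joint 1 to link-1 COM:
  x_c1 = (L1/2)*cos(t1) = 2.65 * 0.7071 = 1.8738 m
Horizontal distance from joint 1 to link-2 COM:
  x_c2 = L1*cos(t1) + Lc2*cos(t1+t2)
       = 5.3*0.7071 + 2.1*-0.342 = 3.0294 m
tau1 = m1*g*x_c1 + m2*g*x_c2
     = 14*9.81*1.8738 + 6*9.81*3.0294
     = 257.3522 + 178.3119
     = 435.6641 Nm


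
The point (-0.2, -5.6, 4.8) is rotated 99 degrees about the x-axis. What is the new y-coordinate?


Rotation about x-axis: y' = y*cos(theta) - z*sin(theta)
= -5.6 * -0.1564 - 4.8 * 0.9877
= -3.8649


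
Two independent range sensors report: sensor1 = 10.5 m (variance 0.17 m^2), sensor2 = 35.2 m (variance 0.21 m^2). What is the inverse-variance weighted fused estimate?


w1 = (1/var1) / (1/var1 + 1/var2)
   = 5.8824 / (5.8824 + 4.7619) = 0.5526
w2 = 1 - w1 = 0.4474
fused = w1*s1 + w2*s2 = 5.8026 + 15.7474
= 21.55 m


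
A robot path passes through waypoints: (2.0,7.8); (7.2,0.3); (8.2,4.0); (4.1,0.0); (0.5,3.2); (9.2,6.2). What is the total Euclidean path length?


Segment lengths:
  seg1 = sqrt((5.2)^2 + (-7.5)^2) = 9.1263
  seg2 = sqrt((1.0)^2 + (3.7)^2) = 3.8328
  seg3 = sqrt((-4.1)^2 + (-4.0)^2) = 5.728
  seg4 = sqrt((-3.6)^2 + (3.2)^2) = 4.8166
  seg5 = sqrt((8.7)^2 + (3.0)^2) = 9.2027
Total = 32.7064


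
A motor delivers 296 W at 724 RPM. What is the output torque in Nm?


omega = 724 * 2*pi/60 = 75.8171 rad/s
tau = P / omega = 296 / 75.8171
= 3.9041 Nm


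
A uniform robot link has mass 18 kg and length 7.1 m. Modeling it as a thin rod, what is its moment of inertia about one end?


I = (1/3) * m * L^2
= (1/3) * 18 * 7.1^2
= 0.333333 * 18 * 50.41
= 302.46 kg*m^2


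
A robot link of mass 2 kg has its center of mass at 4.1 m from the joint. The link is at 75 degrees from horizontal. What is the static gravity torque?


tau = m*g*L*cos(angle)
= 2 * 9.81 * 4.1 * cos(75 deg)
= 2 * 9.81 * 4.1 * 0.2588
= 20.8199 Nm


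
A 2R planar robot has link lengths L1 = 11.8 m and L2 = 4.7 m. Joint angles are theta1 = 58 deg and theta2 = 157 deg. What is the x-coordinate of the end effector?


Convert angles to radians: theta1 = 1.0123, theta2 = 2.7402
x = L1*cos(theta1) + L2*cos(theta1+theta2)
x = 6.253 + -3.85
x = 2.403


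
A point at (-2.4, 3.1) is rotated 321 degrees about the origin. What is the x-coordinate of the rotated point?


x' = x*cos(theta) - y*sin(theta)
cos(321 deg) = 0.7771, sin(321 deg) = -0.6293
x' = -2.4 * 0.7771 - 3.1 * -0.6293
= -1.8652 - -1.9509
= 0.0857


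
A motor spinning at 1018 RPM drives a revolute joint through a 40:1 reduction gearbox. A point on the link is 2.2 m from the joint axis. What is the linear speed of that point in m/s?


omega_motor = 1018 * 2*pi/60 = 106.6047 rad/s
omega_joint = omega_motor / 40 = 2.6651 rad/s
v = omega_joint * r = 2.6651 * 2.2
= 5.8633 m/s


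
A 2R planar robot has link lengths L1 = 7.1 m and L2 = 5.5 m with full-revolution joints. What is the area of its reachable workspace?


r_max = L1 + L2 = 12.6 m
r_min = |L1 - L2| = 1.6 m
Area = pi*(r_max^2 - r_min^2)
= pi*(158.76 - 2.56)
= pi * 156.2
= 490.7168 m^2


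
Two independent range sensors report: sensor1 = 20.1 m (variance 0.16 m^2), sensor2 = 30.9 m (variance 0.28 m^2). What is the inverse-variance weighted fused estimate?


w1 = (1/var1) / (1/var1 + 1/var2)
   = 6.25 / (6.25 + 3.5714) = 0.6364
w2 = 1 - w1 = 0.3636
fused = w1*s1 + w2*s2 = 12.7909 + 11.2364
= 24.0273 m


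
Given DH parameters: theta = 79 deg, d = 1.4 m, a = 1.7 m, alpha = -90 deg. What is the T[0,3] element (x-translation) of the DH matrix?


T[0,3] = a * cos(theta)
= 1.7 * cos(79 deg)
= 1.7 * 0.1908
= 0.3244


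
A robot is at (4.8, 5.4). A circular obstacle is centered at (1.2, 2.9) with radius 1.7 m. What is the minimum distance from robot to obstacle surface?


center_dist = sqrt((4.8-1.2)^2 + (5.4-2.9)^2)
= sqrt(12.96 + 6.25)
= 4.3829
min_dist = center_dist - radius = 4.3829 - 1.7 = 2.6829 m


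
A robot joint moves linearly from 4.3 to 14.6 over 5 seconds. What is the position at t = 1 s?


s = t/T = 1/5 = 0.2
p(t) = p0 + (pf-p0)*s
= 4.3 + (14.6 - 4.3) * 0.2
= 6.36


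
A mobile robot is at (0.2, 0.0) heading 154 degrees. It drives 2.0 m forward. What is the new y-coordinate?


y_new = y0 + d*sin(theta)
= 0.0 + 2.0*sin(154)
= 0.0 + 0.8767
= 0.8767


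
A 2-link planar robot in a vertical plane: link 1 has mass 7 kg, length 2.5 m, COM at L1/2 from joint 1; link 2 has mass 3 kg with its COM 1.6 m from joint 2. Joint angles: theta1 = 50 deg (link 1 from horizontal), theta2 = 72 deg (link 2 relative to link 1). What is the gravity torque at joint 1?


Horizontal distance from joint 1 to link-1 COM:
  x_c1 = (L1/2)*cos(t1) = 1.25 * 0.6428 = 0.8035 m
Horizontal distance from joint 1 to link-2 COM:
  x_c2 = L1*cos(t1) + Lc2*cos(t1+t2)
       = 2.5*0.6428 + 1.6*-0.5299 = 0.7591 m
tau1 = m1*g*x_c1 + m2*g*x_c2
     = 7*9.81*0.8035 + 3*9.81*0.7591
     = 55.1753 + 22.3403
     = 77.5155 Nm


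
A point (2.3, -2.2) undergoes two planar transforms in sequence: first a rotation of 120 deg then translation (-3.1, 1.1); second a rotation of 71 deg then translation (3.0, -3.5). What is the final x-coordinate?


After transform 1:
x1 = cos(120)*2.3 - sin(120)*-2.2 + -3.1 = -2.3447
y1 = sin(120)*2.3 + cos(120)*-2.2 + 1.1 = 4.1919
After transform 2:
x2 = cos(71)*-2.3447 - sin(71)*4.1919 + 3.0
= -1.7269


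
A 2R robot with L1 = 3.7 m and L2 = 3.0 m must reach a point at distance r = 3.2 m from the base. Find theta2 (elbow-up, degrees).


cos(theta2) = (r^2 - L1^2 - L2^2) / (2*L1*L2)
cos(theta2) = (10.24 - 13.69 - 9.0) / 22.2
cos(theta2) = -0.560811
theta2 = 124.1119 degrees


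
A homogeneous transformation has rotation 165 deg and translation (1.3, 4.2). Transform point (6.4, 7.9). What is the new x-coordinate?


x' = cos(theta)*px - sin(theta)*py + tx
= -0.9659*6.4 - 0.2588*7.9 + 1.3
= -6.9266


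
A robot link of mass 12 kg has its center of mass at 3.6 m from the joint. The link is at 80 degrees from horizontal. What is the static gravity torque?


tau = m*g*L*cos(angle)
= 12 * 9.81 * 3.6 * cos(80 deg)
= 12 * 9.81 * 3.6 * 0.1736
= 73.5907 Nm


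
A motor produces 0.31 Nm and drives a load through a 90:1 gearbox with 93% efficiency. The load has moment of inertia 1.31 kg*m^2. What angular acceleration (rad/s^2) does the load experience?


tau_out = tau_motor * N * eta
= 0.31 * 90 * 0.93 = 25.947 Nm
alpha = tau_out / I = 25.947 / 1.31
= 19.8069 rad/s^2


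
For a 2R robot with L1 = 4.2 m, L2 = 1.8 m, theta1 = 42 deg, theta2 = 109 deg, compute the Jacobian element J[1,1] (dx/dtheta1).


J[1,1] = -L1*sin(t1) - L2*sin(t1+t2)
= -4.2*sin(42) - 1.8*sin(151)
= -3.683


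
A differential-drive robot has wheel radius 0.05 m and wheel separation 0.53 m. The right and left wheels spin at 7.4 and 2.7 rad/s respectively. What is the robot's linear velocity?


vR = r*wR = 0.05*7.4 = 0.37 m/s
vL = r*wL = 0.05*2.7 = 0.135 m/s
v = (vR+vL)/2 = 0.2525 m/s
omega = (vR-vL)/L = 0.4434 rad/s
linear velocity = 0.2525 m/s


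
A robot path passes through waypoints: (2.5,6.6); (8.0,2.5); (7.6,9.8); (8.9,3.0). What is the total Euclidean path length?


Segment lengths:
  seg1 = sqrt((5.5)^2 + (-4.1)^2) = 6.86
  seg2 = sqrt((-0.4)^2 + (7.3)^2) = 7.311
  seg3 = sqrt((1.3)^2 + (-6.8)^2) = 6.9231
Total = 21.0941


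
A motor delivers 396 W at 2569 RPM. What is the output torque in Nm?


omega = 2569 * 2*pi/60 = 269.0251 rad/s
tau = P / omega = 396 / 269.0251
= 1.472 Nm


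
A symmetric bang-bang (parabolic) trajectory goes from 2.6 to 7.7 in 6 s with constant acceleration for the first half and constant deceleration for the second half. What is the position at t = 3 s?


Symmetric rest-to-rest: each phase covers (pf-p0)/2 in time T/2. 0.5*a*(T/2)^2 = (pf-p0)/2 => a = 4*(pf-p0)/T^2
a = 4*(7.7-2.6)/6^2 = 0.5667
t = 3 is in the acceleration phase (t <= T/2).
p = p0 + 0.5*a*t^2 = 2.6 + 0.5*0.5667*3^2
= 5.15


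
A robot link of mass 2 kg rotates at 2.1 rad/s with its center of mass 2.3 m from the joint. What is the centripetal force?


F = m * omega^2 * r
= 2 * 2.1^2 * 2.3
= 2 * 4.41 * 2.3
= 20.286 N


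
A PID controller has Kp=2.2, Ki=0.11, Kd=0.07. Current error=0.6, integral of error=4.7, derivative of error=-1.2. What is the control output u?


u = Kp*e + Ki*int(e) + Kd*de/dt
= 2.2*0.6 + 0.11*4.7 + 0.07*(-1.2)
= 1.32 + 0.517 + -0.084
= 1.753


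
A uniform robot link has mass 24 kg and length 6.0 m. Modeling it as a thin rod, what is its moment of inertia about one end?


I = (1/3) * m * L^2
= (1/3) * 24 * 6.0^2
= 0.333333 * 24 * 36.0
= 288.0 kg*m^2


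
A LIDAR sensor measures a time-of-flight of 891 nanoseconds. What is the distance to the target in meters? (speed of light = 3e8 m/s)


tof = 891 ns = 8.91e-07 s
dist = c * tof / 2
= 3e8 * 8.91e-07 / 2
= 133.65 m


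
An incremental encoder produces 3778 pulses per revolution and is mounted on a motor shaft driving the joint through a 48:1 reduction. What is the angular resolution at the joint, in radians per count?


counts per rev = 3778
effective counts at joint = 3778 * 48 = 181344
resolution = 2*pi / 181344
= 3.4648e-05 rad/count


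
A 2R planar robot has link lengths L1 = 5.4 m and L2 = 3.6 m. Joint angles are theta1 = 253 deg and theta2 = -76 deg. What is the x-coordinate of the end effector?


Convert angles to radians: theta1 = 4.4157, theta2 = -1.3265
x = L1*cos(theta1) + L2*cos(theta1+theta2)
x = -1.5788 + -3.5951
x = -5.1739


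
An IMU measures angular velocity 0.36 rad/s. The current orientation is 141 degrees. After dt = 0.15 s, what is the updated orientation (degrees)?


delta_theta = w * dt = 0.36 * 0.15 = 0.054 rad
= 3.094 deg
theta_new = 141 + 3.094 = 144.094 deg


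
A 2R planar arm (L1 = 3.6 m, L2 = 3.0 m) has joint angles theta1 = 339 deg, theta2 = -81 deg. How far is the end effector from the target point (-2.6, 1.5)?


End effector via forward kinematics:
x = L1*cos(t1) + L2*cos(t1+t2) = 2.7372
y = L1*sin(t1) + L2*sin(t1+t2) = -4.2246
Distance to target:
d = sqrt((-2.6 - 2.7372)^2 + (1.5 - -4.2246)^2)
= sqrt(28.4852 + 32.7707)
= 7.8266 m


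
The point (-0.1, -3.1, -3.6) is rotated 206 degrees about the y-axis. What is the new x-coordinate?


Rotation about y-axis: x' = x*cos(theta) + z*sin(theta)
= -0.1 * -0.8988 + -3.6 * -0.4384
= 1.668


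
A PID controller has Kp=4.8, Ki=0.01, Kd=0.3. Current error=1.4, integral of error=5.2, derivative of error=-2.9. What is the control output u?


u = Kp*e + Ki*int(e) + Kd*de/dt
= 4.8*1.4 + 0.01*5.2 + 0.3*(-2.9)
= 6.72 + 0.052 + -0.87
= 5.902


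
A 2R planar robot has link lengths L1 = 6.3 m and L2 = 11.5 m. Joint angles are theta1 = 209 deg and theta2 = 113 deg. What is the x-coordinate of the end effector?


Convert angles to radians: theta1 = 3.6477, theta2 = 1.9722
x = L1*cos(theta1) + L2*cos(theta1+theta2)
x = -5.5101 + 9.0621
x = 3.552


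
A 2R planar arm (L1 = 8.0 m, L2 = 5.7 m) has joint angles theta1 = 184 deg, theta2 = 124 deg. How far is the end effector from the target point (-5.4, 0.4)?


End effector via forward kinematics:
x = L1*cos(t1) + L2*cos(t1+t2) = -4.4712
y = L1*sin(t1) + L2*sin(t1+t2) = -5.0497
Distance to target:
d = sqrt((-5.4 - -4.4712)^2 + (0.4 - -5.0497)^2)
= sqrt(0.8626 + 29.6994)
= 5.5283 m


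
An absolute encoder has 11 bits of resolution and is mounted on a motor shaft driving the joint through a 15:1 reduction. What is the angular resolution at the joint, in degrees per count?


counts = 2^11 = 2048
effective counts at joint = 2048 * 15 = 30720
resolution = 360 / 30720
= 0.0117 deg/count


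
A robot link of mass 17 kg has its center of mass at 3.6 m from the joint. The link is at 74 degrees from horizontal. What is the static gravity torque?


tau = m*g*L*cos(angle)
= 17 * 9.81 * 3.6 * cos(74 deg)
= 17 * 9.81 * 3.6 * 0.2756
= 165.485 Nm


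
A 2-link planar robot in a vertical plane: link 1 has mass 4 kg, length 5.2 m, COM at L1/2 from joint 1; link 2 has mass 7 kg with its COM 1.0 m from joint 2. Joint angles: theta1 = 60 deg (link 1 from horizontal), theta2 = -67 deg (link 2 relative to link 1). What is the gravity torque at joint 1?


Horizontal distance from joint 1 to link-1 COM:
  x_c1 = (L1/2)*cos(t1) = 2.6 * 0.5 = 1.3 m
Horizontal distance from joint 1 to link-2 COM:
  x_c2 = L1*cos(t1) + Lc2*cos(t1+t2)
       = 5.2*0.5 + 1.0*0.9925 = 3.5925 m
tau1 = m1*g*x_c1 + m2*g*x_c2
     = 4*9.81*1.3 + 7*9.81*3.5925
     = 51.012 + 246.7001
     = 297.7121 Nm


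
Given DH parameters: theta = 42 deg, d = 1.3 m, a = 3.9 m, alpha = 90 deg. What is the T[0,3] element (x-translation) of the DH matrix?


T[0,3] = a * cos(theta)
= 3.9 * cos(42 deg)
= 3.9 * 0.7431
= 2.8983


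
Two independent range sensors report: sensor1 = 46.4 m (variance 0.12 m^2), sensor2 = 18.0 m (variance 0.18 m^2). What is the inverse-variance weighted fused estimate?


w1 = (1/var1) / (1/var1 + 1/var2)
   = 8.3333 / (8.3333 + 5.5556) = 0.6
w2 = 1 - w1 = 0.4
fused = w1*s1 + w2*s2 = 27.84 + 7.2
= 35.04 m


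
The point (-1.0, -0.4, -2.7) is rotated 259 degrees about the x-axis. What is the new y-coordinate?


Rotation about x-axis: y' = y*cos(theta) - z*sin(theta)
= -0.4 * -0.1908 - -2.7 * -0.9816
= -2.5741


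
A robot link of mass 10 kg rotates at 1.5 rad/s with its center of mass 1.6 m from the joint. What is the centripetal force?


F = m * omega^2 * r
= 10 * 1.5^2 * 1.6
= 10 * 2.25 * 1.6
= 36.0 N


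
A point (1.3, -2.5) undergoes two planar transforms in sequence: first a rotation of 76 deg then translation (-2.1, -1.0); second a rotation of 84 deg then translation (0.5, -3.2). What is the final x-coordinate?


After transform 1:
x1 = cos(76)*1.3 - sin(76)*-2.5 + -2.1 = 0.6402
y1 = sin(76)*1.3 + cos(76)*-2.5 + -1.0 = -0.3434
After transform 2:
x2 = cos(84)*0.6402 - sin(84)*-0.3434 + 0.5
= 0.9085
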